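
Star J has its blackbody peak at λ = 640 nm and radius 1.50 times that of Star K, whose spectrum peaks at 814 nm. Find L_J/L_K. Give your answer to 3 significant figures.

Wien's law gives T ∝ 1/λ_max, so T_J/T_K = λ_K/λ_J = 814/640 = 1.272.
Then L ∝ R²T⁴ gives L_J/L_K = (1.50)² × (1.272)⁴ = 2.250 × 2.617 = 5.888.

5.89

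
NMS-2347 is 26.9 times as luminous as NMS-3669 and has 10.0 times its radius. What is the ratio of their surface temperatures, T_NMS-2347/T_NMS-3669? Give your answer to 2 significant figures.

0.72

L ∝ R²T⁴ gives T ∝ (L/R²)^(1/4), so
T_NMS-2347/T_NMS-3669 = (26.9 / 10.0²)^(1/4) = (0.2690)^(1/4) = 0.7202.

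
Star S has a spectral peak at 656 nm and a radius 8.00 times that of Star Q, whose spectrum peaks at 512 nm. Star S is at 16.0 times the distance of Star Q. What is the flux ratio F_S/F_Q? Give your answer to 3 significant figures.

Wien's law: T_S/T_Q = λ_Q/λ_S = 512/656 = 0.7805.
L_S/L_Q = (R_S/R_Q)²(T_S/T_Q)⁴ = (8.00)²(0.7805)⁴ = 23.75.
F_S/F_Q = (L_S/L_Q)/(d_S/d_Q)² = 23.75/(16.0)² = 0.09277.

0.0928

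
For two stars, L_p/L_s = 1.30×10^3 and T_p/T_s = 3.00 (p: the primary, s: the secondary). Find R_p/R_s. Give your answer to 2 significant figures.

4.0

L ∝ R²T⁴ gives R ∝ √L / T², so
R_p/R_s = √(1.30×10^3) / (3.00)² = 36.06 / 9.000 = 4.006.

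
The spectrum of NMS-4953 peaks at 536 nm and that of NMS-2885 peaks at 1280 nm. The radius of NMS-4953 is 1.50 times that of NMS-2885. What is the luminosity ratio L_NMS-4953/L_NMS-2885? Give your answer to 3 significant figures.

Wien's law gives T ∝ 1/λ_max, so T_NMS-4953/T_NMS-2885 = λ_NMS-2885/λ_NMS-4953 = 1280/536 = 2.388.
Then L ∝ R²T⁴ gives L_NMS-4953/L_NMS-2885 = (1.50)² × (2.388)⁴ = 2.250 × 32.52 = 73.18.

73.2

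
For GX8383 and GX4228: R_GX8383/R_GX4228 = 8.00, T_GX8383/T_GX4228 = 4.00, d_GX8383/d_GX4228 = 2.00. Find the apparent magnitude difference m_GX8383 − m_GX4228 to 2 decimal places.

L_GX8383/L_GX4228 = (8.00)²(4.00)⁴ = 1.638×10^4.
F_GX8383/F_GX4228 = (L_GX8383/L_GX4228)/(d_GX8383/d_GX4228)² = 1.638×10^4/4.000 = 4096.
m_GX8383 − m_GX4228 = −2.5 log₁₀(4096) = -9.03.

-9.03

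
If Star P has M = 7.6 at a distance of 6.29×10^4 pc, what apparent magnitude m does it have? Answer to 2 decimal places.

m = M + 5 log₁₀(d/10 pc) = 7.6 + 5 log₁₀(6.29×10^4/10)
  = 7.6 + 5 × 3.799 = 7.6 + 18.99 = 26.59.

26.59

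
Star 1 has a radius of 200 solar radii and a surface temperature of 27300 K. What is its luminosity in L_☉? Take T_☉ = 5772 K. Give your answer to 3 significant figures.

2.00×10^7 L_☉

L/L_☉ = (R/R_☉)² (T/T_☉)⁴ = (200)² × (27300/5772)⁴
       = 4.000×10^4 × (4.730)⁴ = 4.000×10^4 × 500.4 = 2.002×10^7.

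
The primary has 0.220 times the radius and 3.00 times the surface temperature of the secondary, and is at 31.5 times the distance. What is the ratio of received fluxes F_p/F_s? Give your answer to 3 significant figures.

0.00395

L_p/L_s = (R_p/R_s)²(T_p/T_s)⁴ = (0.220)² × (3.00)⁴ = 3.920.
F_p/F_s = (L_p/L_s)/(d_p/d_s)² = 3.920 / (31.5)² = 0.003951.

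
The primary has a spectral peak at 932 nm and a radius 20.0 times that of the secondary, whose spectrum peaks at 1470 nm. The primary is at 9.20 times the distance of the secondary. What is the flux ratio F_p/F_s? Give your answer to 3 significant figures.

29.2

Wien's law: T_p/T_s = λ_s/λ_p = 1470/932 = 1.577.
L_p/L_s = (R_p/R_s)²(T_p/T_s)⁴ = (20.0)²(1.577)⁴ = 2476.
F_p/F_s = (L_p/L_s)/(d_p/d_s)² = 2476/(9.20)² = 29.25.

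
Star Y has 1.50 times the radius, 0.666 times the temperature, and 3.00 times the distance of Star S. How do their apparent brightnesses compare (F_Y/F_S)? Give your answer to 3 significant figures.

L_Y/L_S = (R_Y/R_S)²(T_Y/T_S)⁴ = (1.50)² × (0.666)⁴ = 0.4427.
F_Y/F_S = (L_Y/L_S)/(d_Y/d_S)² = 0.4427 / (3.00)² = 0.04919.

0.0492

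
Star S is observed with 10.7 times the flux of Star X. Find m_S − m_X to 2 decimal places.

m_S − m_X = −2.5 log₁₀(F_S/F_X) = −2.5 log₁₀(10.7) = −2.5 × (1.029) = -2.573.

-2.57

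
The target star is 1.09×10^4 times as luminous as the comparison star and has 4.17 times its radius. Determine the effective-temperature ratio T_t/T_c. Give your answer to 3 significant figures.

L ∝ R²T⁴ gives T ∝ (L/R²)^(1/4), so
T_t/T_c = (1.09×10^4 / 4.17²)^(1/4) = (626.8)^(1/4) = 5.004.

5.00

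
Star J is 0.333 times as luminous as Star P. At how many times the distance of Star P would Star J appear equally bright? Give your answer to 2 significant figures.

0.58

Equal flux requires L_J/d_J² = L_P/d_P², so d_J/d_P = √(L_J/L_P)
= √(0.333) = 0.5771.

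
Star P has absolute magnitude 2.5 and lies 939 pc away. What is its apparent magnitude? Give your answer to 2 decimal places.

12.36

m = M + 5 log₁₀(d/10 pc) = 2.5 + 5 log₁₀(939/10)
  = 2.5 + 5 × 1.973 = 2.5 + 9.86 = 12.36.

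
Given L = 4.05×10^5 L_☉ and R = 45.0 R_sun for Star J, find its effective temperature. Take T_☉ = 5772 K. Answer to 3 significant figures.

T/T_☉ = (L/L_☉)^(1/4) / (R/R_☉)^(1/2)
T = 5772 × (4.05×10^5)^(1/4) / √(45.0) = 5772 × 25.23 / 6.708 = 2.171×10^4 K.

2.17×10^4 K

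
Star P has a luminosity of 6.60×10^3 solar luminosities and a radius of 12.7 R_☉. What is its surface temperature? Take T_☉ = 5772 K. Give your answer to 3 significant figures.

1.46×10^4 K

T/T_☉ = (L/L_☉)^(1/4) / (R/R_☉)^(1/2)
T = 5772 × (6.60×10^3)^(1/4) / √(12.7) = 5772 × 9.013 / 3.564 = 1.460×10^4 K.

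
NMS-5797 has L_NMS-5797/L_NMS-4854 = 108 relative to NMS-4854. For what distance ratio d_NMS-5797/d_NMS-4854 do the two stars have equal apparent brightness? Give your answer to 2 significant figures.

Equal flux requires L_NMS-5797/d_NMS-5797² = L_NMS-4854/d_NMS-4854², so d_NMS-5797/d_NMS-4854 = √(L_NMS-5797/L_NMS-4854)
= √(108) = 10.39.

10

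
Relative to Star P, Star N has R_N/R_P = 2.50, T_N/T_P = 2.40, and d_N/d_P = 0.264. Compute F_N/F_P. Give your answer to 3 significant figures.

2.98×10^3

L_N/L_P = (R_N/R_P)²(T_N/T_P)⁴ = (2.50)² × (2.40)⁴ = 207.4.
F_N/F_P = (L_N/L_P)/(d_N/d_P)² = 207.4 / (0.264)² = 2975.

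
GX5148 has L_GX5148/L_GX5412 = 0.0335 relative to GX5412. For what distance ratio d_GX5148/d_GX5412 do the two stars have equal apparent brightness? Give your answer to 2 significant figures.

Equal flux requires L_GX5148/d_GX5148² = L_GX5412/d_GX5412², so d_GX5148/d_GX5412 = √(L_GX5148/L_GX5412)
= √(0.0335) = 0.1830.

0.18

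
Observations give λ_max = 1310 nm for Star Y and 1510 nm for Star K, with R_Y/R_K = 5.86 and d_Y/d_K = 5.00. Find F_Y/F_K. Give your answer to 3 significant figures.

Wien's law: T_Y/T_K = λ_K/λ_Y = 1510/1310 = 1.153.
L_Y/L_K = (R_Y/R_K)²(T_Y/T_K)⁴ = (5.86)²(1.153)⁴ = 60.62.
F_Y/F_K = (L_Y/L_K)/(d_Y/d_K)² = 60.62/(5.00)² = 2.425.

2.42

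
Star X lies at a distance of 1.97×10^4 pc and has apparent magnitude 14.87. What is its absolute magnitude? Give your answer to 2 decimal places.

M = m − 5 log₁₀(d/10 pc) = 14.87 − 5 log₁₀(1.97×10^4/10)
  = 14.87 − 5 × 3.294 = 14.87 − 16.47 = -1.60.

-1.60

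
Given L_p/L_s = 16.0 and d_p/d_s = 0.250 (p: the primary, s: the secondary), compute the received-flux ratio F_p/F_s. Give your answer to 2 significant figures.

F = L/(4πd²), so F_p/F_s = (L_p/L_s) / (d_p/d_s)²
= 16.0 / (0.250)² = 16.0 / 0.06250 = 256.0.

2.6×10^2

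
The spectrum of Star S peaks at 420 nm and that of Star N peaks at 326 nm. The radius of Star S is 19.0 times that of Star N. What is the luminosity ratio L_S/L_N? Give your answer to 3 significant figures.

Wien's law gives T ∝ 1/λ_max, so T_S/T_N = λ_N/λ_S = 326/420 = 0.7762.
Then L ∝ R²T⁴ gives L_S/L_N = (19.0)² × (0.7762)⁴ = 361.0 × 0.3630 = 131.0.

131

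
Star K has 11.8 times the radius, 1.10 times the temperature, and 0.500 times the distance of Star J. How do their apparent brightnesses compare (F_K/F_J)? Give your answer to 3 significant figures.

815

L_K/L_J = (R_K/R_J)²(T_K/T_J)⁴ = (11.8)² × (1.10)⁴ = 203.9.
F_K/F_J = (L_K/L_J)/(d_K/d_J)² = 203.9 / (0.500)² = 815.4.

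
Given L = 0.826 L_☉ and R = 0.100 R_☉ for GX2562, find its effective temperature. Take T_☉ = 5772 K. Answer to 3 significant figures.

1.74×10^4 K

T/T_☉ = (L/L_☉)^(1/4) / (R/R_☉)^(1/2)
T = 5772 × (0.826)^(1/4) / √(0.100) = 5772 × 0.9533 / 0.3162 = 1.740×10^4 K.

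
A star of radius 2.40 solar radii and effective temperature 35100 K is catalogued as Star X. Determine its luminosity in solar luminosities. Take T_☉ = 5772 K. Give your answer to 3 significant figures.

L/L_☉ = (R/R_☉)² (T/T_☉)⁴ = (2.40)² × (35100/5772)⁴
       = 5.760 × (6.081)⁴ = 5.760 × 1367 = 7877.

7.88×10^3 solar luminosities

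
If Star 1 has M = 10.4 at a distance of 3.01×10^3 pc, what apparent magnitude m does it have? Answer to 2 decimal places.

m = M + 5 log₁₀(d/10 pc) = 10.4 + 5 log₁₀(3.01×10^3/10)
  = 10.4 + 5 × 2.479 = 10.4 + 12.39 = 22.79.

22.79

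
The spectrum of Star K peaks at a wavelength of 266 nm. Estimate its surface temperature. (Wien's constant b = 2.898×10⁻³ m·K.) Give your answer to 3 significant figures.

1.09×10^4 K

T = b/λ_max = 2.898×10⁻³ / (266×10⁻⁹) = 1.089×10^4 K.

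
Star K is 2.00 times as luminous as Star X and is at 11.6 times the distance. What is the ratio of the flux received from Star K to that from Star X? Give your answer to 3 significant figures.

0.0149

F = L/(4πd²), so F_K/F_X = (L_K/L_X) / (d_K/d_X)²
= 2.00 / (11.6)² = 2.00 / 134.6 = 0.01486.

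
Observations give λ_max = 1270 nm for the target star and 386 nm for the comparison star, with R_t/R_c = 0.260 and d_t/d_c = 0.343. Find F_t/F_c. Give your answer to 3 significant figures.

Wien's law: T_t/T_c = λ_c/λ_t = 386/1270 = 0.3039.
L_t/L_c = (R_t/R_c)²(T_t/T_c)⁴ = (0.260)²(0.3039)⁴ = 5.769×10^-4.
F_t/F_c = (L_t/L_c)/(d_t/d_c)² = 5.769×10^-4/(0.343)² = 0.004903.

0.00490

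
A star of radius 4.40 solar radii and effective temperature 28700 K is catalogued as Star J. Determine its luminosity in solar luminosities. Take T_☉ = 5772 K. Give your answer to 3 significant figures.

1.18×10^4 solar luminosities

L/L_☉ = (R/R_☉)² (T/T_☉)⁴ = (4.40)² × (28700/5772)⁴
       = 19.36 × (4.972)⁴ = 19.36 × 611.3 = 1.183×10^4.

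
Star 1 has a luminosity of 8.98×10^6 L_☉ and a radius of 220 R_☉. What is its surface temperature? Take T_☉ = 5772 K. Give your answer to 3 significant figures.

2.13×10^4 K

T/T_☉ = (L/L_☉)^(1/4) / (R/R_☉)^(1/2)
T = 5772 × (8.98×10^6)^(1/4) / √(220) = 5772 × 54.74 / 14.83 = 2.130×10^4 K.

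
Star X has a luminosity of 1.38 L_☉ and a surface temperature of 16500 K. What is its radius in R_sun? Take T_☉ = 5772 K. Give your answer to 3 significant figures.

R/R_☉ = √(L/L_☉) / (T/T_☉)² = √(1.38) / (2.859)²
       = 1.175 / 8.172 = 0.1438.

0.144 R_sun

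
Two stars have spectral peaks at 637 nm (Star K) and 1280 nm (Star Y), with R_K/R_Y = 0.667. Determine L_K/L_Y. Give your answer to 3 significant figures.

Wien's law gives T ∝ 1/λ_max, so T_K/T_Y = λ_Y/λ_K = 1280/637 = 2.009.
Then L ∝ R²T⁴ gives L_K/L_Y = (0.667)² × (2.009)⁴ = 0.4449 × 16.30 = 7.253.

7.25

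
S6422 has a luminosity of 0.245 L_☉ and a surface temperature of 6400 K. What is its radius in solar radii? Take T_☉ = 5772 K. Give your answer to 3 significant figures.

R/R_☉ = √(L/L_☉) / (T/T_☉)² = √(0.245) / (1.109)²
       = 0.4950 / 1.229 = 0.4026.

0.403 solar radii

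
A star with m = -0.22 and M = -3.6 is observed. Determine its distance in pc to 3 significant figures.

m − M = 5 log₁₀(d/10 pc)
-0.22 − (-3.6) = 3.38 = 5 log₁₀(d/10)
d = 10 × 10^(3.38/5) = 10 × 10^0.676 = 47.42 pc.

47.4 pc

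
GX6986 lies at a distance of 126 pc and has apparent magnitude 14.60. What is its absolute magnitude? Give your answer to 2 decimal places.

M = m − 5 log₁₀(d/10 pc) = 14.60 − 5 log₁₀(126/10)
  = 14.60 − 5 × 1.100 = 14.60 − 5.50 = 9.10.

9.10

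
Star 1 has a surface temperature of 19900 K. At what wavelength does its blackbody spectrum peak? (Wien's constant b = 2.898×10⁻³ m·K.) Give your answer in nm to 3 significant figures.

λ_max = b/T = 2.898×10⁻³ / 19900 = 1.46×10^-7 m = 145.6 nm.

146 nm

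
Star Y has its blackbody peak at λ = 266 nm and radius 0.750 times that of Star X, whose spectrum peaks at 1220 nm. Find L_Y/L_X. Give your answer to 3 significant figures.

Wien's law gives T ∝ 1/λ_max, so T_Y/T_X = λ_X/λ_Y = 1220/266 = 4.586.
Then L ∝ R²T⁴ gives L_Y/L_X = (0.750)² × (4.586)⁴ = 0.5625 × 442.5 = 248.9.

249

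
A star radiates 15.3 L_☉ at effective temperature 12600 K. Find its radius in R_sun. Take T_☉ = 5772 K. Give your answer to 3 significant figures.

R/R_☉ = √(L/L_☉) / (T/T_☉)² = √(15.3) / (2.183)²
       = 3.912 / 4.765 = 0.8208.

0.821 R_sun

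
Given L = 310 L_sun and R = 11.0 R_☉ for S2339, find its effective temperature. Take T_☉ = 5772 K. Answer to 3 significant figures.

7.30×10^3 K

T/T_☉ = (L/L_☉)^(1/4) / (R/R_☉)^(1/2)
T = 5772 × (310)^(1/4) / √(11.0) = 5772 × 4.196 / 3.317 = 7302 K.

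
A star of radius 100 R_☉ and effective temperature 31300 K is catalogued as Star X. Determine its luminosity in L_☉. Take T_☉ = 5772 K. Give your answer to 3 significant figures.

L/L_☉ = (R/R_☉)² (T/T_☉)⁴ = (100)² × (31300/5772)⁴
       = 1.000×10^4 × (5.423)⁴ = 1.000×10^4 × 864.7 = 8.647×10^6.

8.65×10^6 L_☉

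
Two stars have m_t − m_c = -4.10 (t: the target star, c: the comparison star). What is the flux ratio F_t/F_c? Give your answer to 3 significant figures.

43.7

F_t/F_c = 10^(−(m_t − m_c)/2.5) = 10^(4.10/2.5) = 10^1.640 = 43.65.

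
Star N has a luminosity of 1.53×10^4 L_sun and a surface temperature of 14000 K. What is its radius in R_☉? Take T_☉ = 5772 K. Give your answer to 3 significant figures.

R/R_☉ = √(L/L_☉) / (T/T_☉)² = √(1.53×10^4) / (2.426)²
       = 123.7 / 5.883 = 21.03.

21.0 R_☉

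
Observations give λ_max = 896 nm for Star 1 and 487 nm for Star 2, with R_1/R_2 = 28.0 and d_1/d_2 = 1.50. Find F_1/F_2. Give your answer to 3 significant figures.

Wien's law: T_1/T_2 = λ_2/λ_1 = 487/896 = 0.5435.
L_1/L_2 = (R_1/R_2)²(T_1/T_2)⁴ = (28.0)²(0.5435)⁴ = 68.42.
F_1/F_2 = (L_1/L_2)/(d_1/d_2)² = 68.42/(1.50)² = 30.41.

30.4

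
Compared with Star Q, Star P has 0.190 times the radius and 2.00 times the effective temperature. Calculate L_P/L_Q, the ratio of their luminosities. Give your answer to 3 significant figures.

0.578

From the Stefan–Boltzmann law, L ∝ R²T⁴, so
L_P/L_Q = (R_P/R_Q)² (T_P/T_Q)⁴ = (0.190)² × (2.00)⁴ = 0.03610 × 16.00 = 0.5776.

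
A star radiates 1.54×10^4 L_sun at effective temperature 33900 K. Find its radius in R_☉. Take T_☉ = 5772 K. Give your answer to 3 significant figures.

R/R_☉ = √(L/L_☉) / (T/T_☉)² = √(1.54×10^4) / (5.873)²
       = 124.1 / 34.49 = 3.598.

3.60 R_☉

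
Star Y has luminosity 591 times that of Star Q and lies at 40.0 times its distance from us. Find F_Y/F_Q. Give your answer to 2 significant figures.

0.37

F = L/(4πd²), so F_Y/F_Q = (L_Y/L_Q) / (d_Y/d_Q)²
= 591 / (40.0)² = 591 / 1600 = 0.3694.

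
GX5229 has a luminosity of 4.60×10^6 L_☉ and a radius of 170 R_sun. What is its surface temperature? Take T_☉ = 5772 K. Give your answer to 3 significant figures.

T/T_☉ = (L/L_☉)^(1/4) / (R/R_☉)^(1/2)
T = 5772 × (4.60×10^6)^(1/4) / √(170) = 5772 × 46.31 / 13.04 = 2.050×10^4 K.

2.05×10^4 K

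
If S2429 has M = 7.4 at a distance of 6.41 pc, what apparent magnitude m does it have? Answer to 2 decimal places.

m = M + 5 log₁₀(d/10 pc) = 7.4 + 5 log₁₀(6.41/10)
  = 7.4 + 5 × -0.193 = 7.4 + -0.97 = 6.43.

6.43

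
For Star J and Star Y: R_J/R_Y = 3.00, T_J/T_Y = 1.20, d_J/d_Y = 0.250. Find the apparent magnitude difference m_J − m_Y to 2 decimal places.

L_J/L_Y = (3.00)²(1.20)⁴ = 18.66.
F_J/F_Y = (L_J/L_Y)/(d_J/d_Y)² = 18.66/0.06250 = 298.6.
m_J − m_Y = −2.5 log₁₀(298.6) = -6.19.

-6.19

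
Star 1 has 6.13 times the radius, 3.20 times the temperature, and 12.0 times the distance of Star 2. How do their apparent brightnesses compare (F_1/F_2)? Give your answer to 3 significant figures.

L_1/L_2 = (R_1/R_2)²(T_1/T_2)⁴ = (6.13)² × (3.20)⁴ = 3940.
F_1/F_2 = (L_1/L_2)/(d_1/d_2)² = 3940 / (12.0)² = 27.36.

27.4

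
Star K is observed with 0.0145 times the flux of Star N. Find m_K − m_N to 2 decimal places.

m_K − m_N = −2.5 log₁₀(F_K/F_N) = −2.5 log₁₀(0.0145) = −2.5 × (-1.839) = 4.597.

4.60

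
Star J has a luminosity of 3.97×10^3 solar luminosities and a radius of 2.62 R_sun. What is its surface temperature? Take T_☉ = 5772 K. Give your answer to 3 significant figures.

T/T_☉ = (L/L_☉)^(1/4) / (R/R_☉)^(1/2)
T = 5772 × (3.97×10^3)^(1/4) / √(2.62) = 5772 × 7.938 / 1.619 = 2.831×10^4 K.

2.83×10^4 K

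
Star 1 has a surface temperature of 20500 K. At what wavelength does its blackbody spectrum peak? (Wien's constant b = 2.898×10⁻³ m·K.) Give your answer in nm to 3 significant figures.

141 nm

λ_max = b/T = 2.898×10⁻³ / 20500 = 1.41×10^-7 m = 141.4 nm.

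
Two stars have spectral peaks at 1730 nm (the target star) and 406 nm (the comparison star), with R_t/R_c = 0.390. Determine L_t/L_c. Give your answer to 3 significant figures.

4.61×10^-4

Wien's law gives T ∝ 1/λ_max, so T_t/T_c = λ_c/λ_t = 406/1730 = 0.2347.
Then L ∝ R²T⁴ gives L_t/L_c = (0.390)² × (0.2347)⁴ = 0.1521 × 0.003033 = 4.614×10^-4.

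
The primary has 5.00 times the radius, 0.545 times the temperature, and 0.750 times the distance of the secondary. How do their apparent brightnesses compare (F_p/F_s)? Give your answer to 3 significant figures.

L_p/L_s = (R_p/R_s)²(T_p/T_s)⁴ = (5.00)² × (0.545)⁴ = 2.206.
F_p/F_s = (L_p/L_s)/(d_p/d_s)² = 2.206 / (0.750)² = 3.921.

3.92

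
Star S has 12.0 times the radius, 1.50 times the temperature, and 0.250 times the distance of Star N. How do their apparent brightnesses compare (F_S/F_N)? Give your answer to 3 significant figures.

L_S/L_N = (R_S/R_N)²(T_S/T_N)⁴ = (12.0)² × (1.50)⁴ = 729.0.
F_S/F_N = (L_S/L_N)/(d_S/d_N)² = 729.0 / (0.250)² = 1.166×10^4.

1.17×10^4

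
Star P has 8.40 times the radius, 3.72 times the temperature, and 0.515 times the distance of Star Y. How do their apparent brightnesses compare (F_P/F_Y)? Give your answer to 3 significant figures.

5.09×10^4

L_P/L_Y = (R_P/R_Y)²(T_P/T_Y)⁴ = (8.40)² × (3.72)⁴ = 1.351×10^4.
F_P/F_Y = (L_P/L_Y)/(d_P/d_Y)² = 1.351×10^4 / (0.515)² = 5.095×10^4.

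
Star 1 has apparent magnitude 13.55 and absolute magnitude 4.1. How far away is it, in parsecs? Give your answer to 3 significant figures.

776 pc

m − M = 5 log₁₀(d/10 pc)
13.55 − (4.1) = 9.45 = 5 log₁₀(d/10)
d = 10 × 10^(9.45/5) = 10 × 10^1.890 = 776.2 pc.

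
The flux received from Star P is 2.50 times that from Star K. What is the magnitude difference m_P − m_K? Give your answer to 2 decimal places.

m_P − m_K = −2.5 log₁₀(F_P/F_K) = −2.5 log₁₀(2.50) = −2.5 × (0.398) = -0.995.

-0.99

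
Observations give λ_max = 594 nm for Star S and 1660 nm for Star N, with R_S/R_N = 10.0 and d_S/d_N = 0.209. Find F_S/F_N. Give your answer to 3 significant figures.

1.40×10^5

Wien's law: T_S/T_N = λ_N/λ_S = 1660/594 = 2.795.
L_S/L_N = (R_S/R_N)²(T_S/T_N)⁴ = (10.0)²(2.795)⁴ = 6099.
F_S/F_N = (L_S/L_N)/(d_S/d_N)² = 6099/(0.209)² = 1.396×10^5.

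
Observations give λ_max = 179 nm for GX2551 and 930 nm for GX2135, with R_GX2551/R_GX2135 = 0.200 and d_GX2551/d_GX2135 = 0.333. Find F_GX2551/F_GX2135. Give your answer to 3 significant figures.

263

Wien's law: T_GX2551/T_GX2135 = λ_GX2135/λ_GX2551 = 930/179 = 5.196.
L_GX2551/L_GX2135 = (R_GX2551/R_GX2135)²(T_GX2551/T_GX2135)⁴ = (0.200)²(5.196)⁴ = 29.15.
F_GX2551/F_GX2135 = (L_GX2551/L_GX2135)/(d_GX2551/d_GX2135)² = 29.15/(0.333)² = 262.8.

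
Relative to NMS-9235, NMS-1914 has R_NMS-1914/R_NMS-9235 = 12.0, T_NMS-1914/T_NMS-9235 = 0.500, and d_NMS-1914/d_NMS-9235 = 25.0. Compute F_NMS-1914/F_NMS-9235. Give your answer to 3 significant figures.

L_NMS-1914/L_NMS-9235 = (R_NMS-1914/R_NMS-9235)²(T_NMS-1914/T_NMS-9235)⁴ = (12.0)² × (0.500)⁴ = 9.000.
F_NMS-1914/F_NMS-9235 = (L_NMS-1914/L_NMS-9235)/(d_NMS-1914/d_NMS-9235)² = 9.000 / (25.0)² = 0.01440.

0.0144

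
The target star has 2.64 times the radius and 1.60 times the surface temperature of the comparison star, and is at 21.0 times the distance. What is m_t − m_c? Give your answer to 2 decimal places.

L_t/L_c = (2.64)²(1.60)⁴ = 45.68.
F_t/F_c = (L_t/L_c)/(d_t/d_c)² = 45.68/441.0 = 0.1036.
m_t − m_c = −2.5 log₁₀(0.1036) = 2.46.

2.46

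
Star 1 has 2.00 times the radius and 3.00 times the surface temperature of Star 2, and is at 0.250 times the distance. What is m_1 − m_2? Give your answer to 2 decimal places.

L_1/L_2 = (2.00)²(3.00)⁴ = 324.0.
F_1/F_2 = (L_1/L_2)/(d_1/d_2)² = 324.0/0.06250 = 5184.
m_1 − m_2 = −2.5 log₁₀(5184) = -9.29.

-9.29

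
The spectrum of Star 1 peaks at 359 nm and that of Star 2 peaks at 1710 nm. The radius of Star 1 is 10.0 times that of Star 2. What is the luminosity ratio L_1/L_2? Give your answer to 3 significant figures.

Wien's law gives T ∝ 1/λ_max, so T_1/T_2 = λ_2/λ_1 = 1710/359 = 4.763.
Then L ∝ R²T⁴ gives L_1/L_2 = (10.0)² × (4.763)⁴ = 100.0 × 514.8 = 5.148×10^4.

5.15×10^4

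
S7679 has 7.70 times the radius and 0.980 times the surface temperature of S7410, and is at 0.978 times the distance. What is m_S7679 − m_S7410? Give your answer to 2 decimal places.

-4.39

L_S7679/L_S7410 = (7.70)²(0.980)⁴ = 54.69.
F_S7679/F_S7410 = (L_S7679/L_S7410)/(d_S7679/d_S7410)² = 54.69/0.9565 = 57.18.
m_S7679 − m_S7410 = −2.5 log₁₀(57.18) = -4.39.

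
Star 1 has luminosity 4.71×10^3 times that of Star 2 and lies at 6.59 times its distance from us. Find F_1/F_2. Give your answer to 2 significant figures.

F = L/(4πd²), so F_1/F_2 = (L_1/L_2) / (d_1/d_2)²
= 4.71×10^3 / (6.59)² = 4.71×10^3 / 43.43 = 108.5.

1.1×10^2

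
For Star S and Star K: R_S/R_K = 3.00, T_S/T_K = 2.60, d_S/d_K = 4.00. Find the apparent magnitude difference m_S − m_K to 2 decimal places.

L_S/L_K = (3.00)²(2.60)⁴ = 411.3.
F_S/F_K = (L_S/L_K)/(d_S/d_K)² = 411.3/16.00 = 25.70.
m_S − m_K = −2.5 log₁₀(25.70) = -3.53.

-3.53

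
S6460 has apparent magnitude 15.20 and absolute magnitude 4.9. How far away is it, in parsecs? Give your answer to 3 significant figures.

1.15×10^3 pc

m − M = 5 log₁₀(d/10 pc)
15.20 − (4.9) = 10.30 = 5 log₁₀(d/10)
d = 10 × 10^(10.30/5) = 10 × 10^2.060 = 1148 pc.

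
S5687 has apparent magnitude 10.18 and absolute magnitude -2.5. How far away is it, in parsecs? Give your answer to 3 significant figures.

m − M = 5 log₁₀(d/10 pc)
10.18 − (-2.5) = 12.68 = 5 log₁₀(d/10)
d = 10 × 10^(12.68/5) = 10 × 10^2.536 = 3436 pc.

3.44×10^3 pc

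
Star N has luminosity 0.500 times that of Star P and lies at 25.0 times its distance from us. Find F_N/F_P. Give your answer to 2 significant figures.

F = L/(4πd²), so F_N/F_P = (L_N/L_P) / (d_N/d_P)²
= 0.500 / (25.0)² = 0.500 / 625.0 = 8.000×10^-4.

8.0×10^-4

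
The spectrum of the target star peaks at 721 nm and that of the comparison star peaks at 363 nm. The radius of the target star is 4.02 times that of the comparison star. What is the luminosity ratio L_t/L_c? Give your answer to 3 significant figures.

Wien's law gives T ∝ 1/λ_max, so T_t/T_c = λ_c/λ_t = 363/721 = 0.5035.
Then L ∝ R²T⁴ gives L_t/L_c = (4.02)² × (0.5035)⁴ = 16.16 × 0.06425 = 1.038.

1.04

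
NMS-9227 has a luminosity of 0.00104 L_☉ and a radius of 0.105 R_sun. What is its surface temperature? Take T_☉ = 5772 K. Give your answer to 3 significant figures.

3.20×10^3 K

T/T_☉ = (L/L_☉)^(1/4) / (R/R_☉)^(1/2)
T = 5772 × (0.00104)^(1/4) / √(0.105) = 5772 × 0.1796 / 0.3240 = 3199 K.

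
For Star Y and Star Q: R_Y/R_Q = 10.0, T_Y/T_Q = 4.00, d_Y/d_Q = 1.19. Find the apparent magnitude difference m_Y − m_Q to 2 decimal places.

L_Y/L_Q = (10.0)²(4.00)⁴ = 2.560×10^4.
F_Y/F_Q = (L_Y/L_Q)/(d_Y/d_Q)² = 2.560×10^4/1.416 = 1.808×10^4.
m_Y − m_Q = −2.5 log₁₀(1.808×10^4) = -10.64.

-10.64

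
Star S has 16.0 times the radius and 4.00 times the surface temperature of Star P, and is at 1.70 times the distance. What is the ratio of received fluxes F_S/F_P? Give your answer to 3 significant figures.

2.27×10^4

L_S/L_P = (R_S/R_P)²(T_S/T_P)⁴ = (16.0)² × (4.00)⁴ = 6.554×10^4.
F_S/F_P = (L_S/L_P)/(d_S/d_P)² = 6.554×10^4 / (1.70)² = 2.268×10^4.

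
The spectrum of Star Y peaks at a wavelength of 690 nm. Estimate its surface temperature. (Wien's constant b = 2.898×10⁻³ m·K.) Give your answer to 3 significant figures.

4.20×10^3 K

T = b/λ_max = 2.898×10⁻³ / (690×10⁻⁹) = 4200 K.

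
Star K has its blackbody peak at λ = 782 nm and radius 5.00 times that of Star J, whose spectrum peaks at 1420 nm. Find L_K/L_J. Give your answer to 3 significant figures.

272

Wien's law gives T ∝ 1/λ_max, so T_K/T_J = λ_J/λ_K = 1420/782 = 1.816.
Then L ∝ R²T⁴ gives L_K/L_J = (5.00)² × (1.816)⁴ = 25.00 × 10.87 = 271.8.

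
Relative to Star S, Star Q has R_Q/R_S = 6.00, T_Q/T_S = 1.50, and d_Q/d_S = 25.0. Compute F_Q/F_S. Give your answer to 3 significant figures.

L_Q/L_S = (R_Q/R_S)²(T_Q/T_S)⁴ = (6.00)² × (1.50)⁴ = 182.2.
F_Q/F_S = (L_Q/L_S)/(d_Q/d_S)² = 182.2 / (25.0)² = 0.2916.

0.292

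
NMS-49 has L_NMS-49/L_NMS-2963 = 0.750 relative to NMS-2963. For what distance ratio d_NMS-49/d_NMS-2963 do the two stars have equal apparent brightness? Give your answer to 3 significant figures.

Equal flux requires L_NMS-49/d_NMS-49² = L_NMS-2963/d_NMS-2963², so d_NMS-49/d_NMS-2963 = √(L_NMS-49/L_NMS-2963)
= √(0.750) = 0.8660.

0.866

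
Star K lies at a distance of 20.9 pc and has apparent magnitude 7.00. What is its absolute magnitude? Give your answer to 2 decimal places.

5.40

M = m − 5 log₁₀(d/10 pc) = 7.00 − 5 log₁₀(20.9/10)
  = 7.00 − 5 × 0.320 = 7.00 − 1.60 = 5.40.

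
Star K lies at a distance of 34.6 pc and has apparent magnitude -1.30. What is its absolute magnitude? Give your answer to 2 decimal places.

-4.00

M = m − 5 log₁₀(d/10 pc) = -1.30 − 5 log₁₀(34.6/10)
  = -1.30 − 5 × 0.539 = -1.30 − 2.70 = -4.00.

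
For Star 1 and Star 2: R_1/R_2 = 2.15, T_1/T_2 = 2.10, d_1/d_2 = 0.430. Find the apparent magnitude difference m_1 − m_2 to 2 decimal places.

-6.72

L_1/L_2 = (2.15)²(2.10)⁴ = 89.90.
F_1/F_2 = (L_1/L_2)/(d_1/d_2)² = 89.90/0.1849 = 486.2.
m_1 − m_2 = −2.5 log₁₀(486.2) = -6.72.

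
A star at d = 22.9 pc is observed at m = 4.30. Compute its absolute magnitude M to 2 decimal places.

M = m − 5 log₁₀(d/10 pc) = 4.30 − 5 log₁₀(22.9/10)
  = 4.30 − 5 × 0.360 = 4.30 − 1.80 = 2.50.

2.50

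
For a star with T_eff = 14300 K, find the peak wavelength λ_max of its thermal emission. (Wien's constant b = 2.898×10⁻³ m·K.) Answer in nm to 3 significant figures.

203 nm

λ_max = b/T = 2.898×10⁻³ / 14300 = 2.03×10^-7 m = 202.7 nm.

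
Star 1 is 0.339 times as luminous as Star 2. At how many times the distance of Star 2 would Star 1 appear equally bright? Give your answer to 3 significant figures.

Equal flux requires L_1/d_1² = L_2/d_2², so d_1/d_2 = √(L_1/L_2)
= √(0.339) = 0.5822.

0.582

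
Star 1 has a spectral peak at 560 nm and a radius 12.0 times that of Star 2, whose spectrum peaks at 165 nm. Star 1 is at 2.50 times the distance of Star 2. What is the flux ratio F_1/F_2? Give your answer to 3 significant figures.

Wien's law: T_1/T_2 = λ_2/λ_1 = 165/560 = 0.2946.
L_1/L_2 = (R_1/R_2)²(T_1/T_2)⁴ = (12.0)²(0.2946)⁴ = 1.085.
F_1/F_2 = (L_1/L_2)/(d_1/d_2)² = 1.085/(2.50)² = 0.1736.

0.174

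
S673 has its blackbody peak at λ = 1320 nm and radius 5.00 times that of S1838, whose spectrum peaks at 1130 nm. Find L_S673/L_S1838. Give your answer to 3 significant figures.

Wien's law gives T ∝ 1/λ_max, so T_S673/T_S1838 = λ_S1838/λ_S673 = 1130/1320 = 0.8561.
Then L ∝ R²T⁴ gives L_S673/L_S1838 = (5.00)² × (0.8561)⁴ = 25.00 × 0.5371 = 13.43.

13.4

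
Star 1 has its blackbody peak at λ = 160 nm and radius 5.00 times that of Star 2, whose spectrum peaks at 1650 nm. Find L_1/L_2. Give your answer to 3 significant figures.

Wien's law gives T ∝ 1/λ_max, so T_1/T_2 = λ_2/λ_1 = 1650/160 = 10.31.
Then L ∝ R²T⁴ gives L_1/L_2 = (5.00)² × (10.31)⁴ = 25.00 × 1.131×10^4 = 2.827×10^5.

2.83×10^5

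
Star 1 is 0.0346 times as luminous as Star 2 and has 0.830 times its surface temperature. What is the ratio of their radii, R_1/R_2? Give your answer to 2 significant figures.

0.27

L ∝ R²T⁴ gives R ∝ √L / T², so
R_1/R_2 = √(0.0346) / (0.830)² = 0.1860 / 0.6889 = 0.2700.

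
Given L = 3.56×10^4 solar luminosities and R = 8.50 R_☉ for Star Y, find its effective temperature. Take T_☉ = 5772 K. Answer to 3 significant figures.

2.72×10^4 K

T/T_☉ = (L/L_☉)^(1/4) / (R/R_☉)^(1/2)
T = 5772 × (3.56×10^4)^(1/4) / √(8.50) = 5772 × 13.74 / 2.915 = 2.719×10^4 K.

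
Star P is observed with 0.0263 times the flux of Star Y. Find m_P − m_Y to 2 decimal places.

m_P − m_Y = −2.5 log₁₀(F_P/F_Y) = −2.5 log₁₀(0.0263) = −2.5 × (-1.580) = 3.950.

3.95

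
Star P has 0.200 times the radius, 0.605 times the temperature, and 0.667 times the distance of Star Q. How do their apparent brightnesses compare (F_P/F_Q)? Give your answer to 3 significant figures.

L_P/L_Q = (R_P/R_Q)²(T_P/T_Q)⁴ = (0.200)² × (0.605)⁴ = 0.005359.
F_P/F_Q = (L_P/L_Q)/(d_P/d_Q)² = 0.005359 / (0.667)² = 0.01205.

0.0120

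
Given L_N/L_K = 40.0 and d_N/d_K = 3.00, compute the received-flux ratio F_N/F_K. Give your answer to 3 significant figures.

F = L/(4πd²), so F_N/F_K = (L_N/L_K) / (d_N/d_K)²
= 40.0 / (3.00)² = 40.0 / 9.000 = 4.444.

4.44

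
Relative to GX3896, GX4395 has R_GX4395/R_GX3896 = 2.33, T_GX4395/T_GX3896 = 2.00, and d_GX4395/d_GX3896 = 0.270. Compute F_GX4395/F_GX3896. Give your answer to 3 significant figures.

1.19×10^3

L_GX4395/L_GX3896 = (R_GX4395/R_GX3896)²(T_GX4395/T_GX3896)⁴ = (2.33)² × (2.00)⁴ = 86.86.
F_GX4395/F_GX3896 = (L_GX4395/L_GX3896)/(d_GX4395/d_GX3896)² = 86.86 / (0.270)² = 1192.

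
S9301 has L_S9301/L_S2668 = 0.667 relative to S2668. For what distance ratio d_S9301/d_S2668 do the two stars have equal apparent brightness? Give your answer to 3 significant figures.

Equal flux requires L_S9301/d_S9301² = L_S2668/d_S2668², so d_S9301/d_S2668 = √(L_S9301/L_S2668)
= √(0.667) = 0.8167.

0.817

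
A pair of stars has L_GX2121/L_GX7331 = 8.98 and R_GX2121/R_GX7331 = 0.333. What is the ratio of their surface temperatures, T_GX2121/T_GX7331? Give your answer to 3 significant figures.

3.00

L ∝ R²T⁴ gives T ∝ (L/R²)^(1/4), so
T_GX2121/T_GX7331 = (8.98 / 0.333²)^(1/4) = (80.98)^(1/4) = 3.000.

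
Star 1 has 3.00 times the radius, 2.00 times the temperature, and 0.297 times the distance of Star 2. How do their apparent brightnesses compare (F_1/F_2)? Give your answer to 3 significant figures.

1.63×10^3

L_1/L_2 = (R_1/R_2)²(T_1/T_2)⁴ = (3.00)² × (2.00)⁴ = 144.0.
F_1/F_2 = (L_1/L_2)/(d_1/d_2)² = 144.0 / (0.297)² = 1632.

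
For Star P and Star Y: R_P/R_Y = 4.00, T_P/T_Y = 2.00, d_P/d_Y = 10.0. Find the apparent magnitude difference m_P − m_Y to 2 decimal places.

L_P/L_Y = (4.00)²(2.00)⁴ = 256.0.
F_P/F_Y = (L_P/L_Y)/(d_P/d_Y)² = 256.0/100.0 = 2.560.
m_P − m_Y = −2.5 log₁₀(2.560) = -1.02.

-1.02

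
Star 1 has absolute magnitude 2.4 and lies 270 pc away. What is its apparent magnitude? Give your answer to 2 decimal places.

9.56

m = M + 5 log₁₀(d/10 pc) = 2.4 + 5 log₁₀(270/10)
  = 2.4 + 5 × 1.431 = 2.4 + 7.16 = 9.56.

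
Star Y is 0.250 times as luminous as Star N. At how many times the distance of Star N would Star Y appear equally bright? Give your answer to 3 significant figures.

Equal flux requires L_Y/d_Y² = L_N/d_N², so d_Y/d_N = √(L_Y/L_N)
= √(0.250) = 0.5000.

0.500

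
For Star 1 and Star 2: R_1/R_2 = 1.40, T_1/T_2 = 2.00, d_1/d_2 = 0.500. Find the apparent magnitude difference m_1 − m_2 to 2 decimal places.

L_1/L_2 = (1.40)²(2.00)⁴ = 31.36.
F_1/F_2 = (L_1/L_2)/(d_1/d_2)² = 31.36/0.2500 = 125.4.
m_1 − m_2 = −2.5 log₁₀(125.4) = -5.25.

-5.25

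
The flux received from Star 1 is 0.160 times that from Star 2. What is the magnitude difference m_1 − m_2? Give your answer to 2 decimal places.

m_1 − m_2 = −2.5 log₁₀(F_1/F_2) = −2.5 log₁₀(0.160) = −2.5 × (-0.796) = 1.990.

1.99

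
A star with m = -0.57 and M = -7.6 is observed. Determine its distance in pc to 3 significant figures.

255 pc

m − M = 5 log₁₀(d/10 pc)
-0.57 − (-7.6) = 7.03 = 5 log₁₀(d/10)
d = 10 × 10^(7.03/5) = 10 × 10^1.406 = 254.7 pc.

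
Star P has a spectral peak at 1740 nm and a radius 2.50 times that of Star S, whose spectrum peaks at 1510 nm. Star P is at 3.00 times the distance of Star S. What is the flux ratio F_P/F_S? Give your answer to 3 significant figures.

0.394

Wien's law: T_P/T_S = λ_S/λ_P = 1510/1740 = 0.8678.
L_P/L_S = (R_P/R_S)²(T_P/T_S)⁴ = (2.50)²(0.8678)⁴ = 3.545.
F_P/F_S = (L_P/L_S)/(d_P/d_S)² = 3.545/(3.00)² = 0.3939.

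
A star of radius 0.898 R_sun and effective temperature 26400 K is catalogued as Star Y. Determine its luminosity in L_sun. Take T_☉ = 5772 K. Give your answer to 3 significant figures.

353 L_sun

L/L_☉ = (R/R_☉)² (T/T_☉)⁴ = (0.898)² × (26400/5772)⁴
       = 0.8064 × (4.574)⁴ = 0.8064 × 437.6 = 352.9.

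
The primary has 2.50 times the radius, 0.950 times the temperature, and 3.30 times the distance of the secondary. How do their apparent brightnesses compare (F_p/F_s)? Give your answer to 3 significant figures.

0.467

L_p/L_s = (R_p/R_s)²(T_p/T_s)⁴ = (2.50)² × (0.950)⁴ = 5.091.
F_p/F_s = (L_p/L_s)/(d_p/d_s)² = 5.091 / (3.30)² = 0.4675.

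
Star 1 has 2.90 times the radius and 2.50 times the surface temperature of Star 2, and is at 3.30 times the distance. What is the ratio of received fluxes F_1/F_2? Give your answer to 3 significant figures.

L_1/L_2 = (R_1/R_2)²(T_1/T_2)⁴ = (2.90)² × (2.50)⁴ = 328.5.
F_1/F_2 = (L_1/L_2)/(d_1/d_2)² = 328.5 / (3.30)² = 30.17.

30.2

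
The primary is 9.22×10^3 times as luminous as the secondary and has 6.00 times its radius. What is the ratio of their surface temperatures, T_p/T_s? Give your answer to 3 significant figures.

L ∝ R²T⁴ gives T ∝ (L/R²)^(1/4), so
T_p/T_s = (9.22×10^3 / 6.00²)^(1/4) = (256.1)^(1/4) = 4.000.

4.00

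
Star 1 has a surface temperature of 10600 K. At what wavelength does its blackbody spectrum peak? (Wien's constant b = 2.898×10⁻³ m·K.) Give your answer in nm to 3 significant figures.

273 nm

λ_max = b/T = 2.898×10⁻³ / 10600 = 2.73×10^-7 m = 273.4 nm.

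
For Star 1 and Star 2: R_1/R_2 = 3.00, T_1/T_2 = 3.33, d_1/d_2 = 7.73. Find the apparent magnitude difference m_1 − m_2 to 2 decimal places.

-3.17

L_1/L_2 = (3.00)²(3.33)⁴ = 1107.
F_1/F_2 = (L_1/L_2)/(d_1/d_2)² = 1107/59.75 = 18.52.
m_1 − m_2 = −2.5 log₁₀(18.52) = -3.17.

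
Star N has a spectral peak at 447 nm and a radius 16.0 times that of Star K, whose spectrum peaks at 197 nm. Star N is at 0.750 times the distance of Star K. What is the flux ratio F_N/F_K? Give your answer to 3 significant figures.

Wien's law: T_N/T_K = λ_K/λ_N = 197/447 = 0.4407.
L_N/L_K = (R_N/R_K)²(T_N/T_K)⁴ = (16.0)²(0.4407)⁴ = 9.658.
F_N/F_K = (L_N/L_K)/(d_N/d_K)² = 9.658/(0.750)² = 17.17.

17.2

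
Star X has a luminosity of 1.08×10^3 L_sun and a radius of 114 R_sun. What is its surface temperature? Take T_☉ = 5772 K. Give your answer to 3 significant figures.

3.10×10^3 K

T/T_☉ = (L/L_☉)^(1/4) / (R/R_☉)^(1/2)
T = 5772 × (1.08×10^3)^(1/4) / √(114) = 5772 × 5.733 / 10.68 = 3099 K.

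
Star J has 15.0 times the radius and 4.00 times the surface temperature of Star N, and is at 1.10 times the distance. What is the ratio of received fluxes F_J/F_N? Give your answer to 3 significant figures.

4.76×10^4

L_J/L_N = (R_J/R_N)²(T_J/T_N)⁴ = (15.0)² × (4.00)⁴ = 5.760×10^4.
F_J/F_N = (L_J/L_N)/(d_J/d_N)² = 5.760×10^4 / (1.10)² = 4.760×10^4.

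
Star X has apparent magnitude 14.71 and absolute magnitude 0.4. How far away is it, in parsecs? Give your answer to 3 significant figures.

m − M = 5 log₁₀(d/10 pc)
14.71 − (0.4) = 14.31 = 5 log₁₀(d/10)
d = 10 × 10^(14.31/5) = 10 × 10^2.862 = 7278 pc.

7.28×10^3 pc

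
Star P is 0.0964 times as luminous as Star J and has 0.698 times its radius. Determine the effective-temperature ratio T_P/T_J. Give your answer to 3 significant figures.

0.667

L ∝ R²T⁴ gives T ∝ (L/R²)^(1/4), so
T_P/T_J = (0.0964 / 0.698²)^(1/4) = (0.1979)^(1/4) = 0.6669.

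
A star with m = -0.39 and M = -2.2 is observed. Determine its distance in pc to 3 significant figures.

23.0 pc

m − M = 5 log₁₀(d/10 pc)
-0.39 − (-2.2) = 1.81 = 5 log₁₀(d/10)
d = 10 × 10^(1.81/5) = 10 × 10^0.362 = 23.01 pc.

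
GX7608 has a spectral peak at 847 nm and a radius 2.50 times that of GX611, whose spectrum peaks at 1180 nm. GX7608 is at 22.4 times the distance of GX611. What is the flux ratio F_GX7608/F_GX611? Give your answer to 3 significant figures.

0.0469

Wien's law: T_GX7608/T_GX611 = λ_GX611/λ_GX7608 = 1180/847 = 1.393.
L_GX7608/L_GX611 = (R_GX7608/R_GX611)²(T_GX7608/T_GX611)⁴ = (2.50)²(1.393)⁴ = 23.54.
F_GX7608/F_GX611 = (L_GX7608/L_GX611)/(d_GX7608/d_GX611)² = 23.54/(22.4)² = 0.04692.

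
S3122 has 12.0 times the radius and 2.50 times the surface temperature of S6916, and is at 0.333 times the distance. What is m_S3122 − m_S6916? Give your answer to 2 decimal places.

L_S3122/L_S6916 = (12.0)²(2.50)⁴ = 5625.
F_S3122/F_S6916 = (L_S3122/L_S6916)/(d_S3122/d_S6916)² = 5625/0.1109 = 5.073×10^4.
m_S3122 − m_S6916 = −2.5 log₁₀(5.073×10^4) = -11.76.

-11.76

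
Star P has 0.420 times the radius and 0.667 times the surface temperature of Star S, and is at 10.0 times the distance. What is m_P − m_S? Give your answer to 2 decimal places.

8.64

L_P/L_S = (0.420)²(0.667)⁴ = 0.03491.
F_P/F_S = (L_P/L_S)/(d_P/d_S)² = 0.03491/100.0 = 3.491×10^-4.
m_P − m_S = −2.5 log₁₀(3.491×10^-4) = 8.64.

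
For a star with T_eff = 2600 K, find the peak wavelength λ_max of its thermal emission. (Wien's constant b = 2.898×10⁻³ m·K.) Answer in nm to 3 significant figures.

1.11×10^3 nm

λ_max = b/T = 2.898×10⁻³ / 2600 = 1.11×10^-6 m = 1115 nm.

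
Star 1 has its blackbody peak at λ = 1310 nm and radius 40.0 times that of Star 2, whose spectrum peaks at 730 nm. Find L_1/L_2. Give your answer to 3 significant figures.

Wien's law gives T ∝ 1/λ_max, so T_1/T_2 = λ_2/λ_1 = 730/1310 = 0.5573.
Then L ∝ R²T⁴ gives L_1/L_2 = (40.0)² × (0.5573)⁴ = 1600 × 0.09643 = 154.3.

154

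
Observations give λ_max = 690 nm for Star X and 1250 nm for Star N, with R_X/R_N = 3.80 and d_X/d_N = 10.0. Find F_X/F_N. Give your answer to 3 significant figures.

1.56

Wien's law: T_X/T_N = λ_N/λ_X = 1250/690 = 1.812.
L_X/L_N = (R_X/R_N)²(T_X/T_N)⁴ = (3.80)²(1.812)⁴ = 155.5.
F_X/F_N = (L_X/L_N)/(d_X/d_N)² = 155.5/(10.0)² = 1.555.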